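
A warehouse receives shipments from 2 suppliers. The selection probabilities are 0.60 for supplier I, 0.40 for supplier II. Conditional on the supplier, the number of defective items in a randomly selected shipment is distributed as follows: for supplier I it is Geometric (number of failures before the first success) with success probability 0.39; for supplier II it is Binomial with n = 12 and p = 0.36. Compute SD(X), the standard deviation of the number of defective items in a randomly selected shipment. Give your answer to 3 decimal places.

Per component, I: μ=1.5641, E[X²]=6.45694; II: μ=4.32, E[X²]=21.4272.
E[X] = 0.6·1.5641 + 0.4·4.32 = 2.66646.
E[X²] = 0.6·6.45694 + 0.4·21.4272 = 12.445.
Var(X) = E[X²] − (E[X])² = 12.445 − 7.11002 = 5.33502.
SD(X) = √5.33502 = 2.30977.

2.310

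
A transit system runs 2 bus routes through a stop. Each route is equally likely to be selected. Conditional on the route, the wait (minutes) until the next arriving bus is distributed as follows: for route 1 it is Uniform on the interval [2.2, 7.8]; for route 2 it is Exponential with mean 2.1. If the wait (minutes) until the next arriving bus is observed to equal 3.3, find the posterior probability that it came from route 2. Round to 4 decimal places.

0.3565

Likelihoods f(3.3 | ·): 1: 0.178571; 2: 0.0989277.
Posterior ∝ prior × likelihood. Numerator for 2: 0.5·0.0989277 = 0.0494639.
Normalizing constant: 0.5·0.178571 + 0.5·0.0989277 = 0.13875.
P(2 | observation) = 0.0494639 / 0.13875 = 0.356497.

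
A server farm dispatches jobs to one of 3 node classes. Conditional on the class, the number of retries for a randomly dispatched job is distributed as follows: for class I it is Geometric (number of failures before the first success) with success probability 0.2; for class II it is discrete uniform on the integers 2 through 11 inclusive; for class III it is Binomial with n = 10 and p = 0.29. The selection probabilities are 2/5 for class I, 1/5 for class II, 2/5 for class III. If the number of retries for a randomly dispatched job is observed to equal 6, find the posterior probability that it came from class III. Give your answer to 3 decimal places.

0.237

Likelihoods P(X=6 | ·): I: 0.0524288; II: 0.1; III: 0.0317425.
Posterior ∝ prior × likelihood. Numerator for III: 0.4·0.0317425 = 0.012697.
Normalizing constant: 0.4·0.0524288 + 0.2·0.1 + 0.4·0.0317425 = 0.0536685.
P(III | observation) = 0.012697 / 0.0536685 = 0.236582.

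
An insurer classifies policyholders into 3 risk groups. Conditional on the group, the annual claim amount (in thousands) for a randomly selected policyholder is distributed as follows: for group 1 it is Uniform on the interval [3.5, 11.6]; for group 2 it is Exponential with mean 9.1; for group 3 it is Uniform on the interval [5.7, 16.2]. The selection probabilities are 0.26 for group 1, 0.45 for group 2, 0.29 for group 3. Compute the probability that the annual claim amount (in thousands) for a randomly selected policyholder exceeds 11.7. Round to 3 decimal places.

Conditional on each group, P(X > 11.7): 1: 0; 2: 0.276453; 3: 0.428571.
By total probability, P(X > 11.7) = 0.26·0 + 0.45·0.276453 + 0.29·0.428571 = 0.24869.

0.249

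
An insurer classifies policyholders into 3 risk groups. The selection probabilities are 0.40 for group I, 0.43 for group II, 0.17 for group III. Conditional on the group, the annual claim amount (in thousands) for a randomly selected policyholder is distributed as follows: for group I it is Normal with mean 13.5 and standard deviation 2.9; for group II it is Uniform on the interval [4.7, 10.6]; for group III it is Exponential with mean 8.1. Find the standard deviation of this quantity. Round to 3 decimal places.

Per component, I: μ=13.5, E[X²]=190.66; II: μ=7.65, E[X²]=61.4233; III: μ=8.1, E[X²]=131.22.
E[X] = 0.4·13.5 + 0.43·7.65 + 0.17·8.1 = 10.0665.
E[X²] = 0.4·190.66 + 0.43·61.4233 + 0.17·131.22 = 124.983.
Var(X) = E[X²] − (E[X])² = 124.983 − 101.334 = 23.649.
SD(X) = √23.649 = 4.86302.

4.863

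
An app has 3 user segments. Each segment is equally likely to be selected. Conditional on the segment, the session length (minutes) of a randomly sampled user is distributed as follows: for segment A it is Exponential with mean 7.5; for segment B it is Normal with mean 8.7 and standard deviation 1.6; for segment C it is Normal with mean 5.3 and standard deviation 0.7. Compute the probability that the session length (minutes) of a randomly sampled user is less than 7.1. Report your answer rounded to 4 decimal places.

Conditional on each segment, P(X < 7.1): A: 0.611968; B: 0.158655; C: 0.994936.
By total probability, P(X < 7.1) = 0.333333·0.611968 + 0.333333·0.158655 + 0.333333·0.994936 = 0.58852.

0.5885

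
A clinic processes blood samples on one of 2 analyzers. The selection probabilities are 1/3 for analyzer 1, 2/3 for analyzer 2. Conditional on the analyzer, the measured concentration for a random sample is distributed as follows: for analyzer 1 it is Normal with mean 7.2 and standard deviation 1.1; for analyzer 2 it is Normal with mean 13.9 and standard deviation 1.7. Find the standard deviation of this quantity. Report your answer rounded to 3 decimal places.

Per component, 1: μ=7.2, E[X²]=53.05; 2: μ=13.9, E[X²]=196.1.
E[X] = 0.333333·7.2 + 0.666667·13.9 = 11.6667.
E[X²] = 0.333333·53.05 + 0.666667·196.1 = 148.417.
Var(X) = E[X²] − (E[X])² = 148.417 − 136.111 = 12.3056.
SD(X) = √12.3056 = 3.50793.

3.508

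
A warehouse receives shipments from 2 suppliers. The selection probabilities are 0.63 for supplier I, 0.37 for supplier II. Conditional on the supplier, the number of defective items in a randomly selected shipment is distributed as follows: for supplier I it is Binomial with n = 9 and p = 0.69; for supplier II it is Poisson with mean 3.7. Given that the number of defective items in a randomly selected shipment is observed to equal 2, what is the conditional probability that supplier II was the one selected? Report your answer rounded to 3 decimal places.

0.955

Likelihoods P(X=2 | ·): I: 0.00471555; II: 0.169233.
Posterior ∝ prior × likelihood. Numerator for II: 0.37·0.169233 = 0.062616.
Normalizing constant: 0.63·0.00471555 + 0.37·0.169233 = 0.0655868.
P(II | observation) = 0.062616 / 0.0655868 = 0.954704.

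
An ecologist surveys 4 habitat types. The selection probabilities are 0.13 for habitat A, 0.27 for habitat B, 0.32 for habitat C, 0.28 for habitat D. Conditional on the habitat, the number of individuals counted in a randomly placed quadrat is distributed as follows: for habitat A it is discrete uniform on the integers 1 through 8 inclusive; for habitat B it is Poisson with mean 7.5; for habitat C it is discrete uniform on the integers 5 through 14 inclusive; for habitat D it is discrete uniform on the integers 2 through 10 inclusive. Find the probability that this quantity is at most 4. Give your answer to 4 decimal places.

0.1940

Conditional on each habitat, P(X ≤ 4): A: 0.5; B: 0.132062; C: 0; D: 0.333333.
By total probability, P(X ≤ 4) = 0.13·0.5 + 0.27·0.132062 + 0.32·0 + 0.28·0.333333 = 0.19399.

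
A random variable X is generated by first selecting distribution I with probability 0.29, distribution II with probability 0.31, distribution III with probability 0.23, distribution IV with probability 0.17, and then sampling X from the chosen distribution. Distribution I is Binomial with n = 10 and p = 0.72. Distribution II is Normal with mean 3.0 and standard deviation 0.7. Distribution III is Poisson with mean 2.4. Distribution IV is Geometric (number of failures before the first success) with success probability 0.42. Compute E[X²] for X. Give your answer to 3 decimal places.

For each component E[X²] = Var + (mean)², giving I: 53.856; II: 9.49; III: 8.16; IV: 5.19501.
Overall E[X²] = 0.29·53.856 + 0.31·9.49 + 0.23·8.16 + 0.17·5.19501 = 21.3201.

21.320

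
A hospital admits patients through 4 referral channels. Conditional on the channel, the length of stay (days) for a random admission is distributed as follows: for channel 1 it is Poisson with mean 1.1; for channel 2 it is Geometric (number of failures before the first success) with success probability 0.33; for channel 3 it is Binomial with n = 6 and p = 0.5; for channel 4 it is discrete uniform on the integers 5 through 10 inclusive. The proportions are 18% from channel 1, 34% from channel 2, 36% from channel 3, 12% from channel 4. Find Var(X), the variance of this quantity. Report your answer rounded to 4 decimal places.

Per component, 1: μ=1.1, E[X²]=2.31; 2: μ=2.0303, E[X²]=10.2746; 3: μ=3, E[X²]=10.5; 4: μ=7.5, E[X²]=59.1667.
E[X] = 0.18·1.1 + 0.34·2.0303 + 0.36·3 + 0.12·7.5 = 2.8683.
E[X²] = 0.18·2.31 + 0.34·10.2746 + 0.36·10.5 + 0.12·59.1667 = 14.7892.
Var(X) = E[X²] − (E[X])² = 14.7892 − 8.22716 = 6.56199.

6.5620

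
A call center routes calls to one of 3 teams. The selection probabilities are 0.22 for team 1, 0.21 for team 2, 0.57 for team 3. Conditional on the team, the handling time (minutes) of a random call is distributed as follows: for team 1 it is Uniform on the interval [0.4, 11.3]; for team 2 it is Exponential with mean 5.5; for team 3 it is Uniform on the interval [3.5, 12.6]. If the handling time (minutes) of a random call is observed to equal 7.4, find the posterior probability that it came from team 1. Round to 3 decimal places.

Likelihoods f(7.4 | ·): 1: 0.0917431; 2: 0.0473493; 3: 0.10989.
Posterior ∝ prior × likelihood. Numerator for 1: 0.22·0.0917431 = 0.0201835.
Normalizing constant: 0.22·0.0917431 + 0.21·0.0473493 + 0.57·0.10989 = 0.0927642.
P(1 | observation) = 0.0201835 / 0.0927642 = 0.217578.

0.218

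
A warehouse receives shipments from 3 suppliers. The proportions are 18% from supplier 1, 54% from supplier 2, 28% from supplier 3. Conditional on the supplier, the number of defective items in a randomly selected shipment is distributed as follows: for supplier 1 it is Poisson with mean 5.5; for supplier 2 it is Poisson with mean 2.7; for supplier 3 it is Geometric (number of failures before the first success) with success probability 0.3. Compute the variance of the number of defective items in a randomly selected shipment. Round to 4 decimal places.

5.9136

Per component, 1: μ=5.5, E[X²]=35.75; 2: μ=2.7, E[X²]=9.99; 3: μ=2.33333, E[X²]=13.2222.
E[X] = 0.18·5.5 + 0.54·2.7 + 0.28·2.33333 = 3.10133.
E[X²] = 0.18·35.75 + 0.54·9.99 + 0.28·13.2222 = 15.5318.
Var(X) = E[X²] − (E[X])² = 15.5318 − 9.61827 = 5.91355.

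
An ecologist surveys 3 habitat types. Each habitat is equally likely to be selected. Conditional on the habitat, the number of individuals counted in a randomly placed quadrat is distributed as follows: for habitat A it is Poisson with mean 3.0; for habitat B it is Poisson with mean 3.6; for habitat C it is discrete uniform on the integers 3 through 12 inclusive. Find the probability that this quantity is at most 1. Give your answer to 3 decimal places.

0.108

Conditional on each habitat, P(X ≤ 1): A: 0.199148; B: 0.125689; C: 0.
By total probability, P(X ≤ 1) = 0.333333·0.199148 + 0.333333·0.125689 + 0.333333·0 = 0.108279.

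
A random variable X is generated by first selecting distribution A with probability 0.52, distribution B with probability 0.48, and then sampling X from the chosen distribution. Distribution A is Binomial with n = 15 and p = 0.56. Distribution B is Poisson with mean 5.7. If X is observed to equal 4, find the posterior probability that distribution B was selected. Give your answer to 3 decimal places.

0.894

Likelihoods P(X=4 | ·): A: 0.0160644; B: 0.147167.
Posterior ∝ prior × likelihood. Numerator for B: 0.48·0.147167 = 0.07064.
Normalizing constant: 0.52·0.0160644 + 0.48·0.147167 = 0.0789935.
P(B | observation) = 0.07064 / 0.0789935 = 0.894251.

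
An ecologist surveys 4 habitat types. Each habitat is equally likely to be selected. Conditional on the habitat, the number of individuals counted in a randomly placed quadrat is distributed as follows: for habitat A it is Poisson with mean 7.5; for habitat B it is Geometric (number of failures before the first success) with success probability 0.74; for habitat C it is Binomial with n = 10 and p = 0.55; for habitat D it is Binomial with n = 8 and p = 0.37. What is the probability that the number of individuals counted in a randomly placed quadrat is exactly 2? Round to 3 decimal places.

Conditional on each habitat, P(X = 2): A: 0.0155555; B: 0.050024; C: 0.0228896; D: 0.239665.
By total probability, P(X = 2) = 0.25·0.0155555 + 0.25·0.050024 + 0.25·0.0228896 + 0.25·0.239665 = 0.0820335.

0.082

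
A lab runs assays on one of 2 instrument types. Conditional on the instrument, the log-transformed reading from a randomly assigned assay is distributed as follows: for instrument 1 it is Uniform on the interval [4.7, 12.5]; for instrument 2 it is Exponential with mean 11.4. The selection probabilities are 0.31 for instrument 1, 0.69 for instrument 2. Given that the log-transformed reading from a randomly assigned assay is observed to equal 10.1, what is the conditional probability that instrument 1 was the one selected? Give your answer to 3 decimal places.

Likelihoods f(10.1 | ·): 1: 0.128205; 2: 0.0361681.
Posterior ∝ prior × likelihood. Numerator for 1: 0.31·0.128205 = 0.0397436.
Normalizing constant: 0.31·0.128205 + 0.69·0.0361681 = 0.0646996.
P(1 | observation) = 0.0397436 / 0.0646996 = 0.614279.

0.614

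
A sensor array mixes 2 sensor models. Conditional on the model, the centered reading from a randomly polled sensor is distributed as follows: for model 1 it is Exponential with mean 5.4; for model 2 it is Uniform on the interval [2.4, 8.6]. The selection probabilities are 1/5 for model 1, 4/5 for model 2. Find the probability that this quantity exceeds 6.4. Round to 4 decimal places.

0.3450

Conditional on each model, P(X > 6.4): 1: 0.30569; 2: 0.354839.
By total probability, P(X > 6.4) = 0.2·0.30569 + 0.8·0.354839 = 0.345009.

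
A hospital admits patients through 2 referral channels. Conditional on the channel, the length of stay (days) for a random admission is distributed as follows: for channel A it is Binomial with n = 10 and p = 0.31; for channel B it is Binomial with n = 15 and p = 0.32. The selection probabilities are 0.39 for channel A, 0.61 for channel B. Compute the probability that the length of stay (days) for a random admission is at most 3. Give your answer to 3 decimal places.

Conditional on each channel, P(X ≤ 3): A: 0.622757; B: 0.241972.
By total probability, P(X ≤ 3) = 0.39·0.622757 + 0.61·0.241972 = 0.390478.

0.390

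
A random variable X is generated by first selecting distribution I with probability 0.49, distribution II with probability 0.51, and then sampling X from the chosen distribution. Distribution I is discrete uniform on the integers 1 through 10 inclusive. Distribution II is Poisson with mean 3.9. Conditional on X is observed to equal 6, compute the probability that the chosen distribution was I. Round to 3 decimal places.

Likelihoods P(X=6 | ·): I: 0.1; II: 0.0989251.
Posterior ∝ prior × likelihood. Numerator for I: 0.49·0.1 = 0.049.
Normalizing constant: 0.49·0.1 + 0.51·0.0989251 = 0.0994518.
P(I | observation) = 0.049 / 0.0994518 = 0.492701.

0.493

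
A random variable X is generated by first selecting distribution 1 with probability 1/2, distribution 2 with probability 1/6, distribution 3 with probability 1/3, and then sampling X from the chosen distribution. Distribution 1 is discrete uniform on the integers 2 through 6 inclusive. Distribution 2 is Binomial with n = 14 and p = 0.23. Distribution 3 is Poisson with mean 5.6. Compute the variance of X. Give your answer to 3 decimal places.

4.072

Per component, 1: μ=4, E[X²]=18; 2: μ=3.22, E[X²]=12.8478; 3: μ=5.6, E[X²]=36.96.
E[X] = 0.5·4 + 0.166667·3.22 + 0.333333·5.6 = 4.40333.
E[X²] = 0.5·18 + 0.166667·12.8478 + 0.333333·36.96 = 23.4613.
Var(X) = E[X²] − (E[X])² = 23.4613 − 19.3893 = 4.07196.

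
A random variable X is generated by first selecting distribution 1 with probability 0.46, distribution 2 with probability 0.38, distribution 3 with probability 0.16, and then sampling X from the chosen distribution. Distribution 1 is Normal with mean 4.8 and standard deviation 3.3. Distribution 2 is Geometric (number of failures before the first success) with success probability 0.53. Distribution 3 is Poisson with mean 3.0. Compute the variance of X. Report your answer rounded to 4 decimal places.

9.3119

Per component, 1: μ=4.8, E[X²]=33.93; 2: μ=0.886792, E[X²]=2.45959; 3: μ=3, E[X²]=12.
E[X] = 0.46·4.8 + 0.38·0.886792 + 0.16·3 = 3.02498.
E[X²] = 0.46·33.93 + 0.38·2.45959 + 0.16·12 = 18.4624.
Var(X) = E[X²] − (E[X])² = 18.4624 − 9.15051 = 9.31193.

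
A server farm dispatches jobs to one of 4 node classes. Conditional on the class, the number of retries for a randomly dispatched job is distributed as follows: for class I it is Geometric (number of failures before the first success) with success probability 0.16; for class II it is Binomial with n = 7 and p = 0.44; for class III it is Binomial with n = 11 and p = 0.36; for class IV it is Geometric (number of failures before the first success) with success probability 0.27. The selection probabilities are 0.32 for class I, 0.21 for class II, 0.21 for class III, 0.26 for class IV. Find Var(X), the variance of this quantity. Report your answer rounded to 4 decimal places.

15.0938

Per component, I: μ=5.25, E[X²]=60.375; II: μ=3.08, E[X²]=11.2112; III: μ=3.96, E[X²]=18.216; IV: μ=2.7037, E[X²]=17.3237.
E[X] = 0.32·5.25 + 0.21·3.08 + 0.21·3.96 + 0.26·2.7037 = 3.86136.
E[X²] = 0.32·60.375 + 0.21·11.2112 + 0.21·18.216 + 0.26·17.3237 = 30.0039.
Var(X) = E[X²] − (E[X])² = 30.0039 − 14.9101 = 15.0938.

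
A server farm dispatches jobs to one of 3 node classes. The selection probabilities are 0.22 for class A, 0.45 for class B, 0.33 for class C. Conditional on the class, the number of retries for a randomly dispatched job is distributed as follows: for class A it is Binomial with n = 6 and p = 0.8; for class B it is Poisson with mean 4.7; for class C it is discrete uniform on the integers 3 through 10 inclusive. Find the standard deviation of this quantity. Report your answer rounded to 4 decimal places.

Per component, A: μ=4.8, E[X²]=24; B: μ=4.7, E[X²]=26.79; C: μ=6.5, E[X²]=47.5.
E[X] = 0.22·4.8 + 0.45·4.7 + 0.33·6.5 = 5.316.
E[X²] = 0.22·24 + 0.45·26.79 + 0.33·47.5 = 33.0105.
Var(X) = E[X²] − (E[X])² = 33.0105 − 28.2599 = 4.75064.
SD(X) = √4.75064 = 2.1796.

2.1796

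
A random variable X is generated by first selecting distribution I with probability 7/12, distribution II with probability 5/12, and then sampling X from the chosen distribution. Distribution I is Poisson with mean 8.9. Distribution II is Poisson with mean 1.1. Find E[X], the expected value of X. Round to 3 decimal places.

5.650

Component means — I: 8.9; II: 1.1.
E[X] = 0.583333·8.9 + 0.416667·1.1 = 5.65.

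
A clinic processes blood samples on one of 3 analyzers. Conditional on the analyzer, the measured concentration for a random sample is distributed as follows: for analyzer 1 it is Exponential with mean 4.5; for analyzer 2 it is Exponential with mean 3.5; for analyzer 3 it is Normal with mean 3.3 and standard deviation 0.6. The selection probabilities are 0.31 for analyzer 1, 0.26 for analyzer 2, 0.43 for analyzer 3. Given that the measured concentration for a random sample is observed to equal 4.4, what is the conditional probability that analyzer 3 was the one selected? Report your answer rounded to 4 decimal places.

Likelihoods f(4.4 | ·): 1: 0.083588; 2: 0.0812759; 3: 0.123852.
Posterior ∝ prior × likelihood. Numerator for 3: 0.43·0.123852 = 0.0532563.
Normalizing constant: 0.31·0.083588 + 0.26·0.0812759 + 0.43·0.123852 = 0.1003.
P(3 | observation) = 0.0532563 / 0.1003 = 0.530969.

0.5310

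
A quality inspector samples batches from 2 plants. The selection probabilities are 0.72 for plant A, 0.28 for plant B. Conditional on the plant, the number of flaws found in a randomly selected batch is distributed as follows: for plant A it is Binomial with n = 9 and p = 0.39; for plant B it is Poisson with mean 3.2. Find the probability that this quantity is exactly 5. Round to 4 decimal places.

Conditional on each plant, P(X = 5): A: 0.157403; B: 0.113979.
By total probability, P(X = 5) = 0.72·0.157403 + 0.28·0.113979 = 0.145244.

0.1452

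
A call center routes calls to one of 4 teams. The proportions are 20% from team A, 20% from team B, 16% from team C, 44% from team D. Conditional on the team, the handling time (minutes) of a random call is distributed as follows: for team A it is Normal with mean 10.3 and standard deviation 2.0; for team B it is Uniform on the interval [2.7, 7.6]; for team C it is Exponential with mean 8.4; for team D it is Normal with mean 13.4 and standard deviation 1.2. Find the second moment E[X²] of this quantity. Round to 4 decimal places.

129.9419

For each component E[X²] = Var + (mean)², giving A: 110.09; B: 28.5233; C: 141.12; D: 181.
Overall E[X²] = 0.2·110.09 + 0.2·28.5233 + 0.16·141.12 + 0.44·181 = 129.942.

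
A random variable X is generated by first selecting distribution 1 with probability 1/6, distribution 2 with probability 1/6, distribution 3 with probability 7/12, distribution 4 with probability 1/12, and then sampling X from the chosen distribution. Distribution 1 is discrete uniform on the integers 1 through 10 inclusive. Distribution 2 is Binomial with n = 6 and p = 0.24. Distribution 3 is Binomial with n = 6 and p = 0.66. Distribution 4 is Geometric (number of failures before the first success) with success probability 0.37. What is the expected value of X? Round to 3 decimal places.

Component means — 1: 5.5; 2: 1.44; 3: 3.96; 4: 1.7027.
E[X] = 0.166667·5.5 + 0.166667·1.44 + 0.583333·3.96 + 0.0833333·1.7027 = 3.60856.

3.609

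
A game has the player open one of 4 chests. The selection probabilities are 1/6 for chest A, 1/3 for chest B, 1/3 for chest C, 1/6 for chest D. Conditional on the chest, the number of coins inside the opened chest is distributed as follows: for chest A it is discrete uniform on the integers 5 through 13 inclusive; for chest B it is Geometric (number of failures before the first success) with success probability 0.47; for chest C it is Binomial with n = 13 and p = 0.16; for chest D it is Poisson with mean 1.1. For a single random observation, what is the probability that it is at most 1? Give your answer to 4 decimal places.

Conditional on each chest, P(X ≤ 1): A: 0; B: 0.7191; C: 0.360358; D: 0.699029.
By total probability, P(X ≤ 1) = 0.166667·0 + 0.333333·0.7191 + 0.333333·0.360358 + 0.166667·0.699029 = 0.476324.

0.4763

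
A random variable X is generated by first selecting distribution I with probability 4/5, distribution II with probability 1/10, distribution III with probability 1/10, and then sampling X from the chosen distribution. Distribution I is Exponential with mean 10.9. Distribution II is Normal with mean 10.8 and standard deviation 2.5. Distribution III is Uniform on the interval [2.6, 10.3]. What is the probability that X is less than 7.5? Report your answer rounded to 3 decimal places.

Conditional on each component, P(X < 7.5): I: 0.497457; II: 0.0934175; III: 0.636364.
By total probability, P(X < 7.5) = 0.8·0.497457 + 0.1·0.0934175 + 0.1·0.636364 = 0.470943.

0.471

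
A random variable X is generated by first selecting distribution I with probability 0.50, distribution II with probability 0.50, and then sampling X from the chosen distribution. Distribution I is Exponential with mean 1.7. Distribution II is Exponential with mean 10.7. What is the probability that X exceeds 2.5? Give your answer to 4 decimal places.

0.5107

Conditional on each component, P(X > 2.5): I: 0.22979; II: 0.791643.
By total probability, P(X > 2.5) = 0.5·0.22979 + 0.5·0.791643 = 0.510717.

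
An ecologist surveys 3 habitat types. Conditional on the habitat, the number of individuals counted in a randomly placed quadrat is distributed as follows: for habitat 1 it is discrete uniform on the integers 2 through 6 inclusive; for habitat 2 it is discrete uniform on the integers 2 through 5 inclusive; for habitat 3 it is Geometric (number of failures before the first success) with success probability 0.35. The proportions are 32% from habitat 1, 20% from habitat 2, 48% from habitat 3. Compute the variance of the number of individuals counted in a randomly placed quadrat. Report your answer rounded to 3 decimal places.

4.417

Per component, 1: μ=4, E[X²]=18; 2: μ=3.5, E[X²]=13.5; 3: μ=1.85714, E[X²]=8.7551.
E[X] = 0.32·4 + 0.2·3.5 + 0.48·1.85714 = 2.87143.
E[X²] = 0.32·18 + 0.2·13.5 + 0.48·8.7551 = 12.6624.
Var(X) = E[X²] − (E[X])² = 12.6624 − 8.2451 = 4.41735.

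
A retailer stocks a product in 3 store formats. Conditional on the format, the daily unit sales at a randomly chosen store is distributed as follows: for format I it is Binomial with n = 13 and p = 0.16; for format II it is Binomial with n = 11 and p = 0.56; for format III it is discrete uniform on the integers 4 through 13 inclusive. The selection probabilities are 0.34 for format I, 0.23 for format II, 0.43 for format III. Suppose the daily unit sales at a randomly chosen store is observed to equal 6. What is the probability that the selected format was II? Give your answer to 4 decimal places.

Likelihoods P(X=6 | ·): I: 0.00849556; II: 0.234981; III: 0.1.
Posterior ∝ prior × likelihood. Numerator for II: 0.23·0.234981 = 0.0540457.
Normalizing constant: 0.34·0.00849556 + 0.23·0.234981 + 0.43·0.1 = 0.0999342.
P(II | observation) = 0.0540457 / 0.0999342 = 0.540813.

0.5408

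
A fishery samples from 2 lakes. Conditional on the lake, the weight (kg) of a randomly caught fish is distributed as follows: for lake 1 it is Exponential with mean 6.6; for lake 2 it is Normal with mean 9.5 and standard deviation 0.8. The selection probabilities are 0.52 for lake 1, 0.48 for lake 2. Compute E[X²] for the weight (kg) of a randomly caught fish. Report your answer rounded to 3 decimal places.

88.930

For each component E[X²] = Var + (mean)², giving 1: 87.12; 2: 90.89.
Overall E[X²] = 0.52·87.12 + 0.48·90.89 = 88.9296.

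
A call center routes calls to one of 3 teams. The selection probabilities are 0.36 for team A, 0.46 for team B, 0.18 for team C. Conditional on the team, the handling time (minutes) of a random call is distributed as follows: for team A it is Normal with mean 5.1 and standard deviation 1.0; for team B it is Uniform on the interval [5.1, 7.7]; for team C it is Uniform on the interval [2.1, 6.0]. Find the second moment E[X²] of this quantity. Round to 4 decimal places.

For each component E[X²] = Var + (mean)², giving A: 27.01; B: 41.5233; C: 17.67.
Overall E[X²] = 0.36·27.01 + 0.46·41.5233 + 0.18·17.67 = 32.0049.

32.0049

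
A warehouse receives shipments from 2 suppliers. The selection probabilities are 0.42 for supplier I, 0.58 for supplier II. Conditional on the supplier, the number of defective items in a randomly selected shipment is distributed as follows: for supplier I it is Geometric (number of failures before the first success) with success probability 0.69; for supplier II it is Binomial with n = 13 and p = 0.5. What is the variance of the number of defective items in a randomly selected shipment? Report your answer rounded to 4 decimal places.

11.0770

Per component, I: μ=0.449275, E[X²]=0.852972; II: μ=6.5, E[X²]=45.5.
E[X] = 0.42·0.449275 + 0.58·6.5 = 3.9587.
E[X²] = 0.42·0.852972 + 0.58·45.5 = 26.7482.
Var(X) = E[X²] − (E[X])² = 26.7482 − 15.6713 = 11.077.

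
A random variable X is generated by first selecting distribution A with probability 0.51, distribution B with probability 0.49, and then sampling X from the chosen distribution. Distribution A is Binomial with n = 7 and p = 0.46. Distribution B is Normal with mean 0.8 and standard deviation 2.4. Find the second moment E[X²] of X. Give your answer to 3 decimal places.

9.311

For each component E[X²] = Var + (mean)², giving A: 12.1072; B: 6.4.
Overall E[X²] = 0.51·12.1072 + 0.49·6.4 = 9.31067.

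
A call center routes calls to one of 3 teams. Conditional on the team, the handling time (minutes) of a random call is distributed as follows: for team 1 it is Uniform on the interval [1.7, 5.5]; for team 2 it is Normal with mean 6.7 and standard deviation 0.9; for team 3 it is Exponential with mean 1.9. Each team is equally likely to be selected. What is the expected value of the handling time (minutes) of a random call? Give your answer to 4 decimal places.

Component means — 1: 3.6; 2: 6.7; 3: 1.9.
E[X] = 0.333333·3.6 + 0.333333·6.7 + 0.333333·1.9 = 4.06667.

4.0667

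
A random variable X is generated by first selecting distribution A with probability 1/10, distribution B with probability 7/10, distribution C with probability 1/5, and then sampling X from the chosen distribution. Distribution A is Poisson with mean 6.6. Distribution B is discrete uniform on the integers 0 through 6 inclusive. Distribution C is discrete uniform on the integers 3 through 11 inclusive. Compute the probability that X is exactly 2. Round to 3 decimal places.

Conditional on each component, P(X = 2): A: 0.0296288; B: 0.142857; C: 0.
By total probability, P(X = 2) = 0.1·0.0296288 + 0.7·0.142857 + 0.2·0 = 0.102963.

0.103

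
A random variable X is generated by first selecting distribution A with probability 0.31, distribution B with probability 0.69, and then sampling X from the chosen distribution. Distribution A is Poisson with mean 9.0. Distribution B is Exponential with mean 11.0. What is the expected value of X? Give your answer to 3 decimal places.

Component means — A: 9; B: 11.
E[X] = 0.31·9 + 0.69·11 = 10.38.

10.380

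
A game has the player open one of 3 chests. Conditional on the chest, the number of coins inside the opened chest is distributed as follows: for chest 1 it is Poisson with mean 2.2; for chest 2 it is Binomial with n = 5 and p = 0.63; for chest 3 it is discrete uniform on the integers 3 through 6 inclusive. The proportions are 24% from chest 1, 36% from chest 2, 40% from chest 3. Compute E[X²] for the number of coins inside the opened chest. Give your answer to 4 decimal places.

For each component E[X²] = Var + (mean)², giving 1: 7.04; 2: 11.088; 3: 21.5.
Overall E[X²] = 0.24·7.04 + 0.36·11.088 + 0.4·21.5 = 14.2813.

14.2813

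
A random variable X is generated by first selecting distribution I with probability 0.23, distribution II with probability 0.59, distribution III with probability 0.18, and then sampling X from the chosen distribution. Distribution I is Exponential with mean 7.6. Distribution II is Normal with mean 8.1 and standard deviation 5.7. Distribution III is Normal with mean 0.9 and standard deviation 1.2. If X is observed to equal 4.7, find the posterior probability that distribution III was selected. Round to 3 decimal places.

Likelihoods f(4.7 | ·): I: 0.070894; II: 0.0585833; III: 0.00220915.
Posterior ∝ prior × likelihood. Numerator for III: 0.18·0.00220915 = 0.000397646.
Normalizing constant: 0.23·0.070894 + 0.59·0.0585833 + 0.18·0.00220915 = 0.0512674.
P(III | observation) = 0.000397646 / 0.0512674 = 0.00775632.

0.008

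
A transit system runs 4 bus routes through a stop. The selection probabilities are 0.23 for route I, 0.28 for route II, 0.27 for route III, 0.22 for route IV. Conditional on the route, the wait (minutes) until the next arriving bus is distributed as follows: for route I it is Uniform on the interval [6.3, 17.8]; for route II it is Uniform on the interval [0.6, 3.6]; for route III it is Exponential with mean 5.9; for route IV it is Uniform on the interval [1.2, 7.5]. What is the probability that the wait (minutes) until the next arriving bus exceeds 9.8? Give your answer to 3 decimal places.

0.211

Conditional on each route, P(X > 9.8): I: 0.695652; II: 0; III: 0.189946; IV: 0.
By total probability, P(X > 9.8) = 0.23·0.695652 + 0.28·0 + 0.27·0.189946 + 0.22·0 = 0.211285.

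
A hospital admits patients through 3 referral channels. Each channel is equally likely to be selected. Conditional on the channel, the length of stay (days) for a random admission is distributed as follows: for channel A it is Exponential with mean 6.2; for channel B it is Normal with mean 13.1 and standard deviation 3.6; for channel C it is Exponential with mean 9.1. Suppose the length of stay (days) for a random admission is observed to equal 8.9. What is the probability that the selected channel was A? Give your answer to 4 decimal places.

0.2826

Likelihoods f(8.9 | ·): A: 0.0383871; B: 0.0561107; C: 0.0413246.
Posterior ∝ prior × likelihood. Numerator for A: 0.333333·0.0383871 = 0.0127957.
Normalizing constant: 0.333333·0.0383871 + 0.333333·0.0561107 + 0.333333·0.0413246 = 0.0452742.
P(A | observation) = 0.0127957 / 0.0452742 = 0.282627.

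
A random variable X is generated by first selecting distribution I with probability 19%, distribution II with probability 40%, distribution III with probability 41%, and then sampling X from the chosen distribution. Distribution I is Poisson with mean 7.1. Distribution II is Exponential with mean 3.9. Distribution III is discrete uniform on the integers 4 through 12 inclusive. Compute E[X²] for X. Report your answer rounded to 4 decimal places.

52.0682

For each component E[X²] = Var + (mean)², giving I: 57.51; II: 30.42; III: 70.6667.
Overall E[X²] = 0.19·57.51 + 0.4·30.42 + 0.41·70.6667 = 52.0682.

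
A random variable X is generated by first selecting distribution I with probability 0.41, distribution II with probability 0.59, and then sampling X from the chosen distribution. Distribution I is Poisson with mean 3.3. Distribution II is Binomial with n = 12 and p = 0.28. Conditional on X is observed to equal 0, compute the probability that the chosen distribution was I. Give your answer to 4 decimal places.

0.5691

Likelihoods P(X=0 | ·): I: 0.0368832; II: 0.0194084.
Posterior ∝ prior × likelihood. Numerator for I: 0.41·0.0368832 = 0.0151221.
Normalizing constant: 0.41·0.0368832 + 0.59·0.0194084 = 0.0265731.
P(I | observation) = 0.0151221 / 0.0265731 = 0.569076.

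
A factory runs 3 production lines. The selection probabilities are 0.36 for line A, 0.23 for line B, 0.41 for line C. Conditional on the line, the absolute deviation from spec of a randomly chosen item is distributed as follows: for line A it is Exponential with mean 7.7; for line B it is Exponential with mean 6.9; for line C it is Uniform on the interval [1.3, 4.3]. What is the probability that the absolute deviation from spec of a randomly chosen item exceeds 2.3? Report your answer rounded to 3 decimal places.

0.705

Conditional on each line, P(X > 2.3): A: 0.741781; B: 0.716531; C: 0.666667.
By total probability, P(X > 2.3) = 0.36·0.741781 + 0.23·0.716531 + 0.41·0.666667 = 0.705177.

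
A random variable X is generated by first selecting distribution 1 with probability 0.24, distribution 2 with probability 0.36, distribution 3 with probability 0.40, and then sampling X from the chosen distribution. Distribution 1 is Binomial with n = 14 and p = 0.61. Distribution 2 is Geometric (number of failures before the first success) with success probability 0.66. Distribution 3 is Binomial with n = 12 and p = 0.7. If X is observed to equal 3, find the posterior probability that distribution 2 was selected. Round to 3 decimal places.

0.884

Likelihoods P(X=3 | ·): 1: 0.00262302; 2: 0.0259406; 3: 0.00148528.
Posterior ∝ prior × likelihood. Numerator for 2: 0.36·0.0259406 = 0.00933863.
Normalizing constant: 0.24·0.00262302 + 0.36·0.0259406 + 0.4·0.00148528 = 0.0105623.
P(2 | observation) = 0.00933863 / 0.0105623 = 0.88415.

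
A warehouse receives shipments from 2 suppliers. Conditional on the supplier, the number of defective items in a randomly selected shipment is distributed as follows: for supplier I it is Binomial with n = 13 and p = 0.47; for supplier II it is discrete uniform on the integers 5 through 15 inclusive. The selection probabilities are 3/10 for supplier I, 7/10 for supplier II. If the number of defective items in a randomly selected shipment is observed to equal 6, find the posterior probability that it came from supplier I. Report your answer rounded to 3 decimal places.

Likelihoods P(X=6 | ·): I: 0.217288; II: 0.0909091.
Posterior ∝ prior × likelihood. Numerator for I: 0.3·0.217288 = 0.0651864.
Normalizing constant: 0.3·0.217288 + 0.7·0.0909091 = 0.128823.
P(I | observation) = 0.0651864 / 0.128823 = 0.506016.

0.506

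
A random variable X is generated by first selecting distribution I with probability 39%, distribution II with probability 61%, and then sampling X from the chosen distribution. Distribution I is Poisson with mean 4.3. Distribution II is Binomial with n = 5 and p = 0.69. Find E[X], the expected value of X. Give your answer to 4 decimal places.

3.7815

Component means — I: 4.3; II: 3.45.
E[X] = 0.39·4.3 + 0.61·3.45 = 3.7815.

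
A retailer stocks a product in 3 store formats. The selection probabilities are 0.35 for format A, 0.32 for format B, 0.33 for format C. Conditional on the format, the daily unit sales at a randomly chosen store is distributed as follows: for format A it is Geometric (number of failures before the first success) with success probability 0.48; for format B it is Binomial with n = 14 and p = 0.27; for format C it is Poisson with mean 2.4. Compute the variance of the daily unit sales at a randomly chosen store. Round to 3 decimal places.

3.681

Per component, A: μ=1.08333, E[X²]=3.43056; B: μ=3.78, E[X²]=17.0478; C: μ=2.4, E[X²]=8.16.
E[X] = 0.35·1.08333 + 0.32·3.78 + 0.33·2.4 = 2.38077.
E[X²] = 0.35·3.43056 + 0.32·17.0478 + 0.33·8.16 = 9.34879.
Var(X) = E[X²] − (E[X])² = 9.34879 − 5.66805 = 3.68074.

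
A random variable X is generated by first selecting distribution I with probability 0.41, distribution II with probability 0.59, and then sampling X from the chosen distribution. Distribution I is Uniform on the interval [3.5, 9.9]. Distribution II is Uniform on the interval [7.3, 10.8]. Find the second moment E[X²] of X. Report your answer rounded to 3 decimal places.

68.729

For each component E[X²] = Var + (mean)², giving I: 48.3033; II: 82.9233.
Overall E[X²] = 0.41·48.3033 + 0.59·82.9233 = 68.7291.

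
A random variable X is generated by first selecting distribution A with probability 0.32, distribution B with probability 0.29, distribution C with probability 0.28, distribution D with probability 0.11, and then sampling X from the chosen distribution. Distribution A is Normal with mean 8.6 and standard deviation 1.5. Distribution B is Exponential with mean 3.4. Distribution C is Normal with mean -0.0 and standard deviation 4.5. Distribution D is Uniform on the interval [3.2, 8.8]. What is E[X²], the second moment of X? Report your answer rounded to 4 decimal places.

For each component E[X²] = Var + (mean)², giving A: 76.21; B: 23.12; C: 20.25; D: 38.6133.
Overall E[X²] = 0.32·76.21 + 0.29·23.12 + 0.28·20.25 + 0.11·38.6133 = 41.0095.

41.0095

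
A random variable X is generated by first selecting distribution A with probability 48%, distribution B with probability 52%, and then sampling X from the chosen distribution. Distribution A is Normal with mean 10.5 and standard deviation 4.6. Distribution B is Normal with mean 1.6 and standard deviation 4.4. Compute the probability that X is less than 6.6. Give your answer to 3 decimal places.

Conditional on each component, P(X < 6.6): A: 0.198267; B: 0.872098.
By total probability, P(X < 6.6) = 0.48·0.198267 + 0.52·0.872098 = 0.548659.

0.549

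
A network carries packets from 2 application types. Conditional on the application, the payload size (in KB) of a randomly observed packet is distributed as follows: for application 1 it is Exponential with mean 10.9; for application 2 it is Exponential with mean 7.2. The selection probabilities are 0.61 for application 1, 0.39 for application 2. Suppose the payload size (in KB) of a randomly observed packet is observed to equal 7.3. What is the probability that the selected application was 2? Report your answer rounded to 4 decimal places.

Likelihoods f(7.3 | ·): 1: 0.0469587; 2: 0.0503896.
Posterior ∝ prior × likelihood. Numerator for 2: 0.39·0.0503896 = 0.019652.
Normalizing constant: 0.61·0.0469587 + 0.39·0.0503896 = 0.0482967.
P(2 | observation) = 0.019652 / 0.0482967 = 0.4069.

0.4069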